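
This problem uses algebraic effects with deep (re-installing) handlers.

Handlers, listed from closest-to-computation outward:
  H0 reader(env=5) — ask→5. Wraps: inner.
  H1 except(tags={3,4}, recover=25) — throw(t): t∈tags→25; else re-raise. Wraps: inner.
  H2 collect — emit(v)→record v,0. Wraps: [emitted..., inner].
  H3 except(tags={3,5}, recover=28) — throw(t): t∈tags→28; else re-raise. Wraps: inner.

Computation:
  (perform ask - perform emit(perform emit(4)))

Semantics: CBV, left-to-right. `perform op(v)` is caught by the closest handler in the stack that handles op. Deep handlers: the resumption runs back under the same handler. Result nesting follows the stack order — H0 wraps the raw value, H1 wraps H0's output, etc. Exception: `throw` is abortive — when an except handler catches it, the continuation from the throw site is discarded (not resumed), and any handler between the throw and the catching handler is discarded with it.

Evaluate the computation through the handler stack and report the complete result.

Step-by-step:
ask @ H0 ⇒ 5
emit(4) @ H2 ⇒ out+=4
emit(0) @ H2 ⇒ out+=0
H0 returns 5
H1 returns 5
H2 returns [4, 0, 5]
H3 returns [4, 0, 5]
= [4, 0, 5]

Answer: [4, 0, 5]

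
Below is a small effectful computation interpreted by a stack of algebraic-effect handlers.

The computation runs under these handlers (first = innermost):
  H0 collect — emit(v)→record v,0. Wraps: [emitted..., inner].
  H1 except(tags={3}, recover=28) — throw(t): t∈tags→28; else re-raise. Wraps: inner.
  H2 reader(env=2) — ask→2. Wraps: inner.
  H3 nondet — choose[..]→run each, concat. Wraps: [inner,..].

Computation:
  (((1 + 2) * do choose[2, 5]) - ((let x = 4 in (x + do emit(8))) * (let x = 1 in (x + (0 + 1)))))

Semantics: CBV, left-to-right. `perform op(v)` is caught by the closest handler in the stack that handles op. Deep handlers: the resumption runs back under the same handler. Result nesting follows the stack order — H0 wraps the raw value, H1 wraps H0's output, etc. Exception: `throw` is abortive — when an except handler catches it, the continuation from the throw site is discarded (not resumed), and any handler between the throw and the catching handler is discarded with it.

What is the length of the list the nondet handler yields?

Step-by-step:
choose[2, 5] @ H3
  branch[0] choose=2:
    emit(8) @ H0 ⇒ out+=8
    H0 returns [8, -2]
    H1 returns [8, -2]
    H2 returns [8, -2]
    H3 returns [[8, -2]]
  branch[1] choose=5:
    emit(8) @ H0 ⇒ out+=8
    H0 returns [8, 7]
    H1 returns [8, 7]
    H2 returns [8, 7]
    H3 returns [[8, 7]]
= [[8, -2], [8, 7]]

Answer: 2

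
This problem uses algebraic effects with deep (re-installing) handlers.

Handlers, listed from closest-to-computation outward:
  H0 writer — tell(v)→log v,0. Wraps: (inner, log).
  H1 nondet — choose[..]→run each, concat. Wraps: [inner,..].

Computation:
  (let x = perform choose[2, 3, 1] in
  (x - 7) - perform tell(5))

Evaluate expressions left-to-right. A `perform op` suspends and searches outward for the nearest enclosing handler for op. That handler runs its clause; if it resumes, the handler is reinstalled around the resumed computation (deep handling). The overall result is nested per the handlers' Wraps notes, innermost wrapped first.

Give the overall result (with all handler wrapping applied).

Answer: [(-5, (5)), (-4, (5)), (-6, (5))]

Working:
choose[2, 3, 1] @ H1
  branch[0] choose=2:
    tell(5) @ H0 ⇒ log+=5
    H0 returns (-5, (5))
    H1 returns [(-5, (5))]
  branch[1] choose=3:
    tell(5) @ H0 ⇒ log+=5
    H0 returns (-4, (5))
    H1 returns [(-4, (5))]
  branch[2] choose=1:
    tell(5) @ H0 ⇒ log+=5
    H0 returns (-6, (5))
    H1 returns [(-6, (5))]
= [(-5, (5)), (-4, (5)), (-6, (5))]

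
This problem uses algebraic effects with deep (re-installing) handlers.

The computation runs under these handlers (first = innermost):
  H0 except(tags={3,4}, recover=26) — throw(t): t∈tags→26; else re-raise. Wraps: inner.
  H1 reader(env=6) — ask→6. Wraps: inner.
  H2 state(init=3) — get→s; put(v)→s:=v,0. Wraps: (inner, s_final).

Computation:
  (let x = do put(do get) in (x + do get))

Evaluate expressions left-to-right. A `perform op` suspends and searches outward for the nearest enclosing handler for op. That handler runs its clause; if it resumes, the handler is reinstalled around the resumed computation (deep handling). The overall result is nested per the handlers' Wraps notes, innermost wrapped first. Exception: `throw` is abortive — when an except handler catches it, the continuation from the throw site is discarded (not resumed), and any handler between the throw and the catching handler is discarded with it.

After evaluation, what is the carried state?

Answer: 3

Working:
get @ H2 ⇒ 3
put(3) @ H2 ⇒ s:=3
get @ H2 ⇒ 3
H0 returns 3
H1 returns 3
H2 returns (3, 3)
= (3, 3)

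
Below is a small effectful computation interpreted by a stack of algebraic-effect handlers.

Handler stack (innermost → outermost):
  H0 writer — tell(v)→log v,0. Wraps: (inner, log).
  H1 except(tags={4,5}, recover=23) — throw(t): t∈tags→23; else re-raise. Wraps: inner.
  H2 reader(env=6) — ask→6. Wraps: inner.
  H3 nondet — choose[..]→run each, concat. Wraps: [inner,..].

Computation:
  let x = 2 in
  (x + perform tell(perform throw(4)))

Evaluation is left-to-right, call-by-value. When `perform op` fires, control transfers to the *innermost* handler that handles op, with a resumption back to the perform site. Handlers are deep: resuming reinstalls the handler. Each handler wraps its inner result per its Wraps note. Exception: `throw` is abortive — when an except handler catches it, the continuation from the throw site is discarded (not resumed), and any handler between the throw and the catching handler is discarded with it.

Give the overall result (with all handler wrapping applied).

Answer: [23]

Evaluation trace:
throw(4) @ H1 caught ⇒ 23
H2 returns 23
H3 returns [23]
= [23]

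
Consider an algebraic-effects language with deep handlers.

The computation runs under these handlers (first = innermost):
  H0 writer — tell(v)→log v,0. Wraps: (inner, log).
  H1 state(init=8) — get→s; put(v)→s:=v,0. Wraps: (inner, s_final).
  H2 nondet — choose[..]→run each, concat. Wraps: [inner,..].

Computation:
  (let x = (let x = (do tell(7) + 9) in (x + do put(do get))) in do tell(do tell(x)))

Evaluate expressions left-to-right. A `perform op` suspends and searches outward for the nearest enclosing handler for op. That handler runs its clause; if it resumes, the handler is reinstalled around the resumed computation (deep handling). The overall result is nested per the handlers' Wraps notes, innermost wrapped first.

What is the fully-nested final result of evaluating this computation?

Answer: [((0, (7, 9, 0)), 8)]

Step-by-step:
tell(7) @ H0 ⇒ log+=7
get @ H1 ⇒ 8
put(8) @ H1 ⇒ s:=8
tell(9) @ H0 ⇒ log+=9
tell(0) @ H0 ⇒ log+=0
H0 returns (0, (7, 9, 0))
H1 returns ((0, (7, 9, 0)), 8)
H2 returns [((0, (7, 9, 0)), 8)]
= [((0, (7, 9, 0)), 8)]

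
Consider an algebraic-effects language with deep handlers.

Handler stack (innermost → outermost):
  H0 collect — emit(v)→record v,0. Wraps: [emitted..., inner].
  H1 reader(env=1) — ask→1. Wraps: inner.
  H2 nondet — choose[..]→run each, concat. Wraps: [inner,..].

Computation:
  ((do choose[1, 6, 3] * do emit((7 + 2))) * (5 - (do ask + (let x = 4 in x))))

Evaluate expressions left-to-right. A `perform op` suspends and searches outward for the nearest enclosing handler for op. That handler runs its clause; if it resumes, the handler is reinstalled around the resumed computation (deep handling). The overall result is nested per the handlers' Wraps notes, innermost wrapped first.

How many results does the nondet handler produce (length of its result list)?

Evaluation trace:
choose[1, 6, 3] @ H2
  branch[0] choose=1:
    emit(9) @ H0 ⇒ out+=9
    ask @ H1 ⇒ 1
    H0 returns [9, 0]
    H1 returns [9, 0]
    H2 returns [[9, 0]]
  branch[1] choose=6:
    emit(9) @ H0 ⇒ out+=9
    ask @ H1 ⇒ 1
    H0 returns [9, 0]
    H1 returns [9, 0]
    H2 returns [[9, 0]]
  branch[2] choose=3:
    emit(9) @ H0 ⇒ out+=9
    ask @ H1 ⇒ 1
    H0 returns [9, 0]
    H1 returns [9, 0]
    H2 returns [[9, 0]]
= [[9, 0], [9, 0], [9, 0]]

Answer: 3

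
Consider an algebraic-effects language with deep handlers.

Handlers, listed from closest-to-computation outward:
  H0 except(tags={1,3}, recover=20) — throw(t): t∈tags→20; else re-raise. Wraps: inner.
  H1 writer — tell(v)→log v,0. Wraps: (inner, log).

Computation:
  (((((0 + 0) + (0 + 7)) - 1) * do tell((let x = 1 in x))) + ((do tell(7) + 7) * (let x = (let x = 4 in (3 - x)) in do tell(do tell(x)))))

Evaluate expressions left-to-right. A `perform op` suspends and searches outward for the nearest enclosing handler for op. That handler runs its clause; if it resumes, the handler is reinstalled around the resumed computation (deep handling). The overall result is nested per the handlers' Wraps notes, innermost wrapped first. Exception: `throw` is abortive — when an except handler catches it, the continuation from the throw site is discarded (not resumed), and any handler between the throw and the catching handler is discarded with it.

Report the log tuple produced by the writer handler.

Answer: (1, 7, -1, 0)

Evaluation trace:
tell(1) @ H1 ⇒ log+=1
tell(7) @ H1 ⇒ log+=7
tell(-1) @ H1 ⇒ log+=-1
tell(0) @ H1 ⇒ log+=0
H0 returns 0
H1 returns (0, (1, 7, -1, 0))
= (0, (1, 7, -1, 0))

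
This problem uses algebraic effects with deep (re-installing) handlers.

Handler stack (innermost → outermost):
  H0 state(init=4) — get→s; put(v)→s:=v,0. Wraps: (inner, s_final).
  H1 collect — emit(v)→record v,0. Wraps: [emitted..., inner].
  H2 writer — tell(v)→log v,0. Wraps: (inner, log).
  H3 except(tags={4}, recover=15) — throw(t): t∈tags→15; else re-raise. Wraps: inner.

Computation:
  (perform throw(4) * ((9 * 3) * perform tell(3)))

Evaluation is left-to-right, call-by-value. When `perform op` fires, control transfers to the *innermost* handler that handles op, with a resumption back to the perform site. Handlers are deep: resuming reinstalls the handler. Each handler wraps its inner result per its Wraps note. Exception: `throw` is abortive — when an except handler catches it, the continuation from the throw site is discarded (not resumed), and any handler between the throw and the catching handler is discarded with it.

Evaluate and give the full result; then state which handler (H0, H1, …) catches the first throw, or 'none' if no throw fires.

Step-by-step:
throw(4) @ H3 caught ⇒ 15
= 15

Answer: 15 ; first throw caught by: H3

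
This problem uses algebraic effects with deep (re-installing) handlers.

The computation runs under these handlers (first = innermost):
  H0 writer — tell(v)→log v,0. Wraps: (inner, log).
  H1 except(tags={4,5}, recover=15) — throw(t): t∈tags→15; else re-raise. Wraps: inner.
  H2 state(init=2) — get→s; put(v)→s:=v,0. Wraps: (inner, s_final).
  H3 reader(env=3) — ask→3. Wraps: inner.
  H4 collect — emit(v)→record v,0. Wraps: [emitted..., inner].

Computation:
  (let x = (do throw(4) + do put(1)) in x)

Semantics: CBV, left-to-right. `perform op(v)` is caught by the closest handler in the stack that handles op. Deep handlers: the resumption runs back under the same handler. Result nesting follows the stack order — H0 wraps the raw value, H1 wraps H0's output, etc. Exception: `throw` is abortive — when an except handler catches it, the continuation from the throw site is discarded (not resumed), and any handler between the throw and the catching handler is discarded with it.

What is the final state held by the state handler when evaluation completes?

Answer: 2

Evaluation trace:
throw(4) @ H1 caught ⇒ 15
H2 returns (15, 2)
H3 returns (15, 2)
H4 returns [(15, 2)]
= [(15, 2)]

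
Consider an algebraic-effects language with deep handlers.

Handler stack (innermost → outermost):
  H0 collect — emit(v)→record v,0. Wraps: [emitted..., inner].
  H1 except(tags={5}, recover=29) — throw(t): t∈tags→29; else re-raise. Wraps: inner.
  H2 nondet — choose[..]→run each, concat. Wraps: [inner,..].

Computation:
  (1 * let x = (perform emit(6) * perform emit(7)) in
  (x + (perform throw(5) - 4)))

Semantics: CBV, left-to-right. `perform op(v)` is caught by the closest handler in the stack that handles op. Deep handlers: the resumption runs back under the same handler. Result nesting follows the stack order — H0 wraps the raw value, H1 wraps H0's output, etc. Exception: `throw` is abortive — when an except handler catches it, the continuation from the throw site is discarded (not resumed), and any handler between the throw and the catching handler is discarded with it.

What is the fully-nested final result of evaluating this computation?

Answer: [29]

Step-by-step:
emit(6) @ H0 ⇒ out+=6
emit(7) @ H0 ⇒ out+=7
throw(5) @ H1 caught ⇒ 29
H2 returns [29]
= [29]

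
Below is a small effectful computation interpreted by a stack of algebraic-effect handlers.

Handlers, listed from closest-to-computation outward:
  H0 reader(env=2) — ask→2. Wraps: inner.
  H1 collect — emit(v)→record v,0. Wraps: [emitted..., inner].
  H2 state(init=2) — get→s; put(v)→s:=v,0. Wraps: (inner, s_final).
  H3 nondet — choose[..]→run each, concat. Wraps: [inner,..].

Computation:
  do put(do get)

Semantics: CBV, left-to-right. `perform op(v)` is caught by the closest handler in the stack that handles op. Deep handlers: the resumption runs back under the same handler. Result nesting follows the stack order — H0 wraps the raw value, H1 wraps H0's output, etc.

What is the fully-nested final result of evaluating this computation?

Step-by-step:
get @ H2 ⇒ 2
put(2) @ H2 ⇒ s:=2
H0 returns 0
H1 returns [0]
H2 returns ([0], 2)
H3 returns [([0], 2)]
= [([0], 2)]

Answer: [([0], 2)]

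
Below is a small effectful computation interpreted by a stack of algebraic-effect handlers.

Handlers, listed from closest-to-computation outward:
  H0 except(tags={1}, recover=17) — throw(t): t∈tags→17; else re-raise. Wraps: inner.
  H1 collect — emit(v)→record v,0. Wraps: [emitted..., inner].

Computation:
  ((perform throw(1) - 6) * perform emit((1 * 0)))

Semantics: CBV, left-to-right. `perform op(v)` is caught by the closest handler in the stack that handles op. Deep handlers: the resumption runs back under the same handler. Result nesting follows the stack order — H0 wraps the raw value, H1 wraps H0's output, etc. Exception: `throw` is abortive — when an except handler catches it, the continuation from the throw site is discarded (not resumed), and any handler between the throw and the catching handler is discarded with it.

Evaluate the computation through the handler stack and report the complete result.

Step-by-step:
throw(1) @ H0 caught ⇒ 17
H1 returns [17]
= [17]

Answer: [17]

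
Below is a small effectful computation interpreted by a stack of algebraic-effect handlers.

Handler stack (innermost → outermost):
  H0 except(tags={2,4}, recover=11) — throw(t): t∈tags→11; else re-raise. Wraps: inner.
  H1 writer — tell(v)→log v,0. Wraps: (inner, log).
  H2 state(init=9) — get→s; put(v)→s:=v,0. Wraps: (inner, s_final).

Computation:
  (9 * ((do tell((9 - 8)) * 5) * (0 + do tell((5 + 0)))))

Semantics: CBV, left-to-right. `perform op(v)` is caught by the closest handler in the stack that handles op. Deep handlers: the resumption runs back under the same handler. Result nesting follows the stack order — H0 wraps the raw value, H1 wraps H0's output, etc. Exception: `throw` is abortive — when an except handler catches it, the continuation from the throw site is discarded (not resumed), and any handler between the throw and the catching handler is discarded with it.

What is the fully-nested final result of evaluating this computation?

Answer: ((0, (1, 5)), 9)

Step-by-step:
tell(1) @ H1 ⇒ log+=1
tell(5) @ H1 ⇒ log+=5
H0 returns 0
H1 returns (0, (1, 5))
H2 returns ((0, (1, 5)), 9)
= ((0, (1, 5)), 9)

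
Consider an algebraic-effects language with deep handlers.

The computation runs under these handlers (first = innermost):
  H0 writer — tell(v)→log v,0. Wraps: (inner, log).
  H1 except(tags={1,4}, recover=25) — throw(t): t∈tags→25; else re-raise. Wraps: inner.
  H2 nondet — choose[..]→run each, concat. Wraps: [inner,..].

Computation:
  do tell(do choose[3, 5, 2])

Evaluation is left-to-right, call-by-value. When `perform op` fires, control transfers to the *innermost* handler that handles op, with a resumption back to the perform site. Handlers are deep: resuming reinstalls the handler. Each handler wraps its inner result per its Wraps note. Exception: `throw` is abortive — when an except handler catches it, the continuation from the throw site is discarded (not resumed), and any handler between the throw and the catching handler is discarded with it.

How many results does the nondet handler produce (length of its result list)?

Step-by-step:
choose[3, 5, 2] @ H2
  branch[0] choose=3:
    tell(3) @ H0 ⇒ log+=3
    H0 returns (0, (3))
    H1 returns (0, (3))
    H2 returns [(0, (3))]
  branch[1] choose=5:
    tell(5) @ H0 ⇒ log+=5
    H0 returns (0, (5))
    H1 returns (0, (5))
    H2 returns [(0, (5))]
  branch[2] choose=2:
    tell(2) @ H0 ⇒ log+=2
    H0 returns (0, (2))
    H1 returns (0, (2))
    H2 returns [(0, (2))]
= [(0, (3)), (0, (5)), (0, (2))]

Answer: 3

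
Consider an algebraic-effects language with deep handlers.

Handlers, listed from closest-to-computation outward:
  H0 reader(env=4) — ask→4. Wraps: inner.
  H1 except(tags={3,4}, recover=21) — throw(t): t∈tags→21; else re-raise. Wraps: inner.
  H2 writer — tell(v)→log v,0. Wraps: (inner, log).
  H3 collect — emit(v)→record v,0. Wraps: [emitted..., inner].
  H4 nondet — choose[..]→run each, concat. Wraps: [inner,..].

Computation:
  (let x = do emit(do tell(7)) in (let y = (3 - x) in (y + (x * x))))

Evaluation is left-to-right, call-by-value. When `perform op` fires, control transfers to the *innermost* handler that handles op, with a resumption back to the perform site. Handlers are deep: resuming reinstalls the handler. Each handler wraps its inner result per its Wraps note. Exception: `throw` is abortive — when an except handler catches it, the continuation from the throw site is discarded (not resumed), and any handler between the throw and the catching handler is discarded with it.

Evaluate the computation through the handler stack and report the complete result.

Evaluation trace:
tell(7) @ H2 ⇒ log+=7
emit(0) @ H3 ⇒ out+=0
H0 returns 3
H1 returns 3
H2 returns (3, (7))
H3 returns [0, (3, (7))]
H4 returns [[0, (3, (7))]]
= [[0, (3, (7))]]

Answer: [[0, (3, (7))]]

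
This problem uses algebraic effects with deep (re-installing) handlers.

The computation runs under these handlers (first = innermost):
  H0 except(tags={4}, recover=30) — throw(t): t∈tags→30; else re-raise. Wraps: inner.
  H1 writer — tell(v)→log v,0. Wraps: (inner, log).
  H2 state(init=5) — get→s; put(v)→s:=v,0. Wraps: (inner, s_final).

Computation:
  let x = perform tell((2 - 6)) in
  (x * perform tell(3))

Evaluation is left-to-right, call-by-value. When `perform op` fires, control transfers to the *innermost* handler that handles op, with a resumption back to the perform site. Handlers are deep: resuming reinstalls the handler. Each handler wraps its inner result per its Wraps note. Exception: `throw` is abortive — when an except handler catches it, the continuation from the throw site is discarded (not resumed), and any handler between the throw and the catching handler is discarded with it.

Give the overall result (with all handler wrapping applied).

Step-by-step:
tell(-4) @ H1 ⇒ log+=-4
tell(3) @ H1 ⇒ log+=3
H0 returns 0
H1 returns (0, (-4, 3))
H2 returns ((0, (-4, 3)), 5)
= ((0, (-4, 3)), 5)

Answer: ((0, (-4, 3)), 5)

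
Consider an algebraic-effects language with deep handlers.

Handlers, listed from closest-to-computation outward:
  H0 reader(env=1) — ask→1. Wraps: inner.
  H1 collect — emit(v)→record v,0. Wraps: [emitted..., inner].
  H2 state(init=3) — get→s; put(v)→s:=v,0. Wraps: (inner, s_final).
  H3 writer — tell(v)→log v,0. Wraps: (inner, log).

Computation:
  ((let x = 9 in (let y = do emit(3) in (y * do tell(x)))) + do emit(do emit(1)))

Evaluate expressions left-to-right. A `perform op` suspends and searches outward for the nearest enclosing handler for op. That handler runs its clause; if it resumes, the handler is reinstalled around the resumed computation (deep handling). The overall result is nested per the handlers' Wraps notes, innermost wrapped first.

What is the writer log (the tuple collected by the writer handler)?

Evaluation trace:
emit(3) @ H1 ⇒ out+=3
tell(9) @ H3 ⇒ log+=9
emit(1) @ H1 ⇒ out+=1
emit(0) @ H1 ⇒ out+=0
H0 returns 0
H1 returns [3, 1, 0, 0]
H2 returns ([3, 1, 0, 0], 3)
H3 returns (([3, 1, 0, 0], 3), (9))
= (([3, 1, 0, 0], 3), (9))

Answer: (9)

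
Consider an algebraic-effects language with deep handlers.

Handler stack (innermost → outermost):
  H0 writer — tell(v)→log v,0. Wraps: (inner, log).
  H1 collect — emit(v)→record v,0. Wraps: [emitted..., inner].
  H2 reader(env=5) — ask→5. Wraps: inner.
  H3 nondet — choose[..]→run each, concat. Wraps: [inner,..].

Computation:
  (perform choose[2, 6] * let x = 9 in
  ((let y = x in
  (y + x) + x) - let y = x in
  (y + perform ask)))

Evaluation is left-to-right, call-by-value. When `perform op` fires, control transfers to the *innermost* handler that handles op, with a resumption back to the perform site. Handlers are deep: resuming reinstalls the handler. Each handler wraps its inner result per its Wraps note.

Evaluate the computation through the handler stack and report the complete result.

Working:
choose[2, 6] @ H3
  branch[0] choose=2:
    ask @ H2 ⇒ 5
    H0 returns (26, ())
    H1 returns [(26, ())]
    H2 returns [(26, ())]
    H3 returns [[(26, ())]]
  branch[1] choose=6:
    ask @ H2 ⇒ 5
    H0 returns (78, ())
    H1 returns [(78, ())]
    H2 returns [(78, ())]
    H3 returns [[(78, ())]]
= [[(26, ())], [(78, ())]]

Answer: [[(26, ())], [(78, ())]]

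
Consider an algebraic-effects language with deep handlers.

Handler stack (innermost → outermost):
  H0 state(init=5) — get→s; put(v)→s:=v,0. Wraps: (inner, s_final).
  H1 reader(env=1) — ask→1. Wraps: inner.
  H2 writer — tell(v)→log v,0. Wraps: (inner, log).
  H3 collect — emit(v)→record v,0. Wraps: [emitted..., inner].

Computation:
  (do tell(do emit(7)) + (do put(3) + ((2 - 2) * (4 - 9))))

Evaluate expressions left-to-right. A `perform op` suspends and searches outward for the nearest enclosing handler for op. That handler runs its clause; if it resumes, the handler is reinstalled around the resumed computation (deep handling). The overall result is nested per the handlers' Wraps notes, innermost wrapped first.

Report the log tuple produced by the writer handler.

Answer: (0)

Step-by-step:
emit(7) @ H3 ⇒ out+=7
tell(0) @ H2 ⇒ log+=0
put(3) @ H0 ⇒ s:=3
H0 returns (0, 3)
H1 returns (0, 3)
H2 returns ((0, 3), (0))
H3 returns [7, ((0, 3), (0))]
= [7, ((0, 3), (0))]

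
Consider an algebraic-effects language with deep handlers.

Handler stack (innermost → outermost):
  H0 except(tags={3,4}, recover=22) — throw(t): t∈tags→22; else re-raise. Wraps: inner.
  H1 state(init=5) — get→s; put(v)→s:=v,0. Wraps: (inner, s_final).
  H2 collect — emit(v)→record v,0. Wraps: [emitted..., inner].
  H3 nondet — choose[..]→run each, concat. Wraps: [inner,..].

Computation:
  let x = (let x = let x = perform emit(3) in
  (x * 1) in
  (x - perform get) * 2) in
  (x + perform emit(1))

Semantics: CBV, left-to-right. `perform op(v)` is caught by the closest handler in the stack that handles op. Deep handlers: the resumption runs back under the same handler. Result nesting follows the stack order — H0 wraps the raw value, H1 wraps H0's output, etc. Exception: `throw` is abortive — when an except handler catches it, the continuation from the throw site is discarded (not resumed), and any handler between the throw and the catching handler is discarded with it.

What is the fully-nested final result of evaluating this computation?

Answer: [[3, 1, (-10, 5)]]

Step-by-step:
emit(3) @ H2 ⇒ out+=3
get @ H1 ⇒ 5
emit(1) @ H2 ⇒ out+=1
H0 returns -10
H1 returns (-10, 5)
H2 returns [3, 1, (-10, 5)]
H3 returns [[3, 1, (-10, 5)]]
= [[3, 1, (-10, 5)]]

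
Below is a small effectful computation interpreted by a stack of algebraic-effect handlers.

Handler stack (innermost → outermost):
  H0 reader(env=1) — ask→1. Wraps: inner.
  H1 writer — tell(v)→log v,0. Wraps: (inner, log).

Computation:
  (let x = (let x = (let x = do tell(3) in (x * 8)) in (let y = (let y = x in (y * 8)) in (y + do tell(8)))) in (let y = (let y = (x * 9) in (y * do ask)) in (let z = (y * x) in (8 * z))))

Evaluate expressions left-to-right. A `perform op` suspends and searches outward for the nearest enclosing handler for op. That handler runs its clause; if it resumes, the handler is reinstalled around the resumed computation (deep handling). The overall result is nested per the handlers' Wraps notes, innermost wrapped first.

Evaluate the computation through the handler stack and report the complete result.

Answer: (0, (3, 8))

Step-by-step:
tell(3) @ H1 ⇒ log+=3
tell(8) @ H1 ⇒ log+=8
ask @ H0 ⇒ 1
H0 returns 0
H1 returns (0, (3, 8))
= (0, (3, 8))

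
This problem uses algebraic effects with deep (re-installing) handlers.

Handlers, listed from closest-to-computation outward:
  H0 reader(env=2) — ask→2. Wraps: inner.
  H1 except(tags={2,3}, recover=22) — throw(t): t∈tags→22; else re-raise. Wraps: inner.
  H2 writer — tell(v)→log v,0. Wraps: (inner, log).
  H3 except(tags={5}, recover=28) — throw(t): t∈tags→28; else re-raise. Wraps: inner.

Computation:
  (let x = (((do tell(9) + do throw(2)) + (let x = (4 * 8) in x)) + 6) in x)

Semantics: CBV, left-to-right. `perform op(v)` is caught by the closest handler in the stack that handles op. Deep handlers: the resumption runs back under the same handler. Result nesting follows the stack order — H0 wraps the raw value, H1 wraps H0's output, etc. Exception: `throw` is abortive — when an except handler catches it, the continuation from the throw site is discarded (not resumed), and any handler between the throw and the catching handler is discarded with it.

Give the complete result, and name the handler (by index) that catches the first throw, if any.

Answer: (22, (9)) ; first throw caught by: H1

Step-by-step:
tell(9) @ H2 ⇒ log+=9
throw(2) @ H1 caught ⇒ 22
H2 returns (22, (9))
H3 returns (22, (9))
= (22, (9))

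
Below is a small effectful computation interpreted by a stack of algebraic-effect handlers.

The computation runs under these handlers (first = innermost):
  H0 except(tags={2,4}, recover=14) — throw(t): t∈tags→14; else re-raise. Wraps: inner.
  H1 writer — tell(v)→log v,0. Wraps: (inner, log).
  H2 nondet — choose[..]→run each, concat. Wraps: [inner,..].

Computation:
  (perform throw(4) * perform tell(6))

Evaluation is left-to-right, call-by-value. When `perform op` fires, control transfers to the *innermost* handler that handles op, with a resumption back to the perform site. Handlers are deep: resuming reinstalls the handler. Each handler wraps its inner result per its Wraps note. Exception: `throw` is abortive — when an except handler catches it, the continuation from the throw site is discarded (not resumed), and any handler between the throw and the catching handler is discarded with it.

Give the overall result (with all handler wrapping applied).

Answer: [(14, ())]

Step-by-step:
throw(4) @ H0 caught ⇒ 14
H1 returns (14, ())
H2 returns [(14, ())]
= [(14, ())]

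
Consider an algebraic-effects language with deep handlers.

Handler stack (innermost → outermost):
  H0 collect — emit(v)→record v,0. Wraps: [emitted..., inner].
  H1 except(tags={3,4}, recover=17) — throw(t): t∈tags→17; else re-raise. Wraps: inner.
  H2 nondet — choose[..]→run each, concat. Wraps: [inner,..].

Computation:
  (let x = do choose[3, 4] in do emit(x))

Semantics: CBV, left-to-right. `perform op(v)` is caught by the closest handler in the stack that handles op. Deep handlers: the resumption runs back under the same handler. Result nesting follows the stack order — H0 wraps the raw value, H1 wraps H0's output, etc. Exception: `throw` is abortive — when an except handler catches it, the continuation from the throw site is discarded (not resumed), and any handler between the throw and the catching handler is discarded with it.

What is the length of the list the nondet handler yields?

Answer: 2

Step-by-step:
choose[3, 4] @ H2
  branch[0] choose=3:
    emit(3) @ H0 ⇒ out+=3
    H0 returns [3, 0]
    H1 returns [3, 0]
    H2 returns [[3, 0]]
  branch[1] choose=4:
    emit(4) @ H0 ⇒ out+=4
    H0 returns [4, 0]
    H1 returns [4, 0]
    H2 returns [[4, 0]]
= [[3, 0], [4, 0]]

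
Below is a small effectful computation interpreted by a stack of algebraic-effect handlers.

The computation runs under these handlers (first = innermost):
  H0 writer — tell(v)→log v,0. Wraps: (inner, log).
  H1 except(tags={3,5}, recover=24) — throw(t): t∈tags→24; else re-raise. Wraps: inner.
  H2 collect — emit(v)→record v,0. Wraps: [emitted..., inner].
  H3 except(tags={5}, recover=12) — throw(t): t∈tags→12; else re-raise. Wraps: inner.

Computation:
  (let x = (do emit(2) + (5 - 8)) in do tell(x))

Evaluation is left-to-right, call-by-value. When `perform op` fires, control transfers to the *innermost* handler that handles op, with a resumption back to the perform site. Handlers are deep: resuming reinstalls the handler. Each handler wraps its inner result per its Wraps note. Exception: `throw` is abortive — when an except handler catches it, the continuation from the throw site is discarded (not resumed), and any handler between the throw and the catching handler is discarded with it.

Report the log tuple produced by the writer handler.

Evaluation trace:
emit(2) @ H2 ⇒ out+=2
tell(-3) @ H0 ⇒ log+=-3
H0 returns (0, (-3))
H1 returns (0, (-3))
H2 returns [2, (0, (-3))]
H3 returns [2, (0, (-3))]
= [2, (0, (-3))]

Answer: (-3)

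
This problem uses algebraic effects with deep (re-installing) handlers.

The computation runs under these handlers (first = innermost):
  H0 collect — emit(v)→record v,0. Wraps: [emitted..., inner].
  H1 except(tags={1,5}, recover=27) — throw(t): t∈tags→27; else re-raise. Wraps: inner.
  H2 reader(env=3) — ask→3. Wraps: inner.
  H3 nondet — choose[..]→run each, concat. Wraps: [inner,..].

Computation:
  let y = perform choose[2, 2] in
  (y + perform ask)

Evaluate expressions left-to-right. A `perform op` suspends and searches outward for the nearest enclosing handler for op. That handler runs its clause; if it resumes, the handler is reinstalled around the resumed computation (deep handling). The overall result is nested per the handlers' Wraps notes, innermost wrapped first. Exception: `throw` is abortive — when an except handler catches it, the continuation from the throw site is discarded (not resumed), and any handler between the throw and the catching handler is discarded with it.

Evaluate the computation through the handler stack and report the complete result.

Answer: [[5], [5]]

Step-by-step:
choose[2, 2] @ H3
  branch[0] choose=2:
    ask @ H2 ⇒ 3
    H0 returns [5]
    H1 returns [5]
    H2 returns [5]
    H3 returns [[5]]
  branch[1] choose=2:
    ask @ H2 ⇒ 3
    H0 returns [5]
    H1 returns [5]
    H2 returns [5]
    H3 returns [[5]]
= [[5], [5]]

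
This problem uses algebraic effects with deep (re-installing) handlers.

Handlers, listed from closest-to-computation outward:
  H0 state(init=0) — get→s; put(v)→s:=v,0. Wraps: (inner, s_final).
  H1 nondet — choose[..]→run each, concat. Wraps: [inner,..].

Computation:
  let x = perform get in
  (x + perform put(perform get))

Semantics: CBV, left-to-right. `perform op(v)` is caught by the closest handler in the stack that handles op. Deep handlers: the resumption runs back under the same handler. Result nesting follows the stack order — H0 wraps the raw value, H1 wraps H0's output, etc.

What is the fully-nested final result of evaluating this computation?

Answer: [(0, 0)]

Evaluation trace:
get @ H0 ⇒ 0
get @ H0 ⇒ 0
put(0) @ H0 ⇒ s:=0
H0 returns (0, 0)
H1 returns [(0, 0)]
= [(0, 0)]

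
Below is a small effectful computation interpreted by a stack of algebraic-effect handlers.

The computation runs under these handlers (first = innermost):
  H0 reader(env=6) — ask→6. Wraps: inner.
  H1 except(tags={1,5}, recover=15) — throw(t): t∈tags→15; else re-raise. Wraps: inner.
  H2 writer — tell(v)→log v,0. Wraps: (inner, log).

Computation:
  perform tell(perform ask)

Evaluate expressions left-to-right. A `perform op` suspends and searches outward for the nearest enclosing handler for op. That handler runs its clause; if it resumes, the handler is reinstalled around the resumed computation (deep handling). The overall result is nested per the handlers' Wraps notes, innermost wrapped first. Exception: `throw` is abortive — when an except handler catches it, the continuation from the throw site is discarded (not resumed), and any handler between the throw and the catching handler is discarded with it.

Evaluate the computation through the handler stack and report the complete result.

Step-by-step:
ask @ H0 ⇒ 6
tell(6) @ H2 ⇒ log+=6
H0 returns 0
H1 returns 0
H2 returns (0, (6))
= (0, (6))

Answer: (0, (6))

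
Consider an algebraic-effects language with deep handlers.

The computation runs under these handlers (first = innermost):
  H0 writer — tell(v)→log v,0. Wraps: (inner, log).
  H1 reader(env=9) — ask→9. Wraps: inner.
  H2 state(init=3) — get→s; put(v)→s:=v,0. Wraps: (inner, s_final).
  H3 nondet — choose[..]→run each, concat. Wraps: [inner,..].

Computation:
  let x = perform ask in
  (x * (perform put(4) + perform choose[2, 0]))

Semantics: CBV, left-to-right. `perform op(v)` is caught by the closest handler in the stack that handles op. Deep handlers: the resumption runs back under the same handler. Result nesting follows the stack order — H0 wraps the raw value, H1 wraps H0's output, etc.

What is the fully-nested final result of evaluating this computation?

Answer: [((18, ()), 4), ((0, ()), 4)]

Working:
ask @ H1 ⇒ 9
put(4) @ H2 ⇒ s:=4
choose[2, 0] @ H3
  branch[0] choose=2:
    H0 returns (18, ())
    H1 returns (18, ())
    H2 returns ((18, ()), 4)
    H3 returns [((18, ()), 4)]
  branch[1] choose=0:
    H0 returns (0, ())
    H1 returns (0, ())
    H2 returns ((0, ()), 4)
    H3 returns [((0, ()), 4)]
= [((18, ()), 4), ((0, ()), 4)]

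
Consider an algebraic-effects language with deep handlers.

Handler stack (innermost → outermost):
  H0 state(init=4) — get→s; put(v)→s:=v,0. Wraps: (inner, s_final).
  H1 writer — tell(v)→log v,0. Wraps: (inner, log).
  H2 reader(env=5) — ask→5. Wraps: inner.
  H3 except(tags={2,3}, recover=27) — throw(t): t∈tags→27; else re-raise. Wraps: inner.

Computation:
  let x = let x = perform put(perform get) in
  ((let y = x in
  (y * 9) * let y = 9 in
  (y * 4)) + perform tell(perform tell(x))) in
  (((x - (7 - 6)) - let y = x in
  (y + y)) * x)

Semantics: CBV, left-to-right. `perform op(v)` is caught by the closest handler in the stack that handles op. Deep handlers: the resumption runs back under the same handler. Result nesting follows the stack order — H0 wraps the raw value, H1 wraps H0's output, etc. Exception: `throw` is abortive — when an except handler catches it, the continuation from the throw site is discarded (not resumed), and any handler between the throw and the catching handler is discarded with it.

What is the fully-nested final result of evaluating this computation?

Answer: ((0, 4), (0, 0))

Evaluation trace:
get @ H0 ⇒ 4
put(4) @ H0 ⇒ s:=4
tell(0) @ H1 ⇒ log+=0
tell(0) @ H1 ⇒ log+=0
H0 returns (0, 4)
H1 returns ((0, 4), (0, 0))
H2 returns ((0, 4), (0, 0))
H3 returns ((0, 4), (0, 0))
= ((0, 4), (0, 0))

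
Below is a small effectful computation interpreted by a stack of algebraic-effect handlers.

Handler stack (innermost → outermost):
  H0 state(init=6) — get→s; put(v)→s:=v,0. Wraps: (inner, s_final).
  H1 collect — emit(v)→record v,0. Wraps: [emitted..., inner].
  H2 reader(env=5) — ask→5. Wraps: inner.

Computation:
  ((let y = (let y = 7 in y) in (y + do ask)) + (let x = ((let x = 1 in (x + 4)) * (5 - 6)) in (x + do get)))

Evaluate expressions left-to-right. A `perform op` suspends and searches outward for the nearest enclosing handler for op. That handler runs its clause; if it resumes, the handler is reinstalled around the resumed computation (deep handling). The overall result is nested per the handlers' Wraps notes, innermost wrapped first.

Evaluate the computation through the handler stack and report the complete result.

Answer: [(13, 6)]

Evaluation trace:
ask @ H2 ⇒ 5
get @ H0 ⇒ 6
H0 returns (13, 6)
H1 returns [(13, 6)]
H2 returns [(13, 6)]
= [(13, 6)]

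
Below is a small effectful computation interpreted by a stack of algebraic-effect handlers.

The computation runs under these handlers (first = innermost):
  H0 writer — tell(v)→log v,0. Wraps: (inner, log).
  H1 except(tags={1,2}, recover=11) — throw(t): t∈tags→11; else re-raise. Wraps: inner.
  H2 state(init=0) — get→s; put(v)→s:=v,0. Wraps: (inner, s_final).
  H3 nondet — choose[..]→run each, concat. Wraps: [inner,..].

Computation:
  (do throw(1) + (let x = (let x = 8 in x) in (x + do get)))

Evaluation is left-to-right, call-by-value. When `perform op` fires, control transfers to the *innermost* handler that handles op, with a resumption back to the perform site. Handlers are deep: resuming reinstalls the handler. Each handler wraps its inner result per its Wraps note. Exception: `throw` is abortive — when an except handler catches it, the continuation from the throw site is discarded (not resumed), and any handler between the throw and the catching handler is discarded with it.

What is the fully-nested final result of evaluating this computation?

Answer: [(11, 0)]

Step-by-step:
throw(1) @ H1 caught ⇒ 11
H2 returns (11, 0)
H3 returns [(11, 0)]
= [(11, 0)]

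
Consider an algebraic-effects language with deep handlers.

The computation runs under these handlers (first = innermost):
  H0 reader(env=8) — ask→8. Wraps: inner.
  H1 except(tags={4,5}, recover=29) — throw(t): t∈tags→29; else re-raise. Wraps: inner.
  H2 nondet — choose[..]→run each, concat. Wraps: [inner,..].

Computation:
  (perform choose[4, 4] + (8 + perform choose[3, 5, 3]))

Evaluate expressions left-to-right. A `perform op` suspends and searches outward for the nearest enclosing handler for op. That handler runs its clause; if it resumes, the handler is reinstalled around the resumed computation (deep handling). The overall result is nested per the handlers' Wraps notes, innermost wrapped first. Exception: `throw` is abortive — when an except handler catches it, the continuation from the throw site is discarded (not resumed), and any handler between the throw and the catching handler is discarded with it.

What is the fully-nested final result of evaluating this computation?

Step-by-step:
choose[4, 4] @ H2
  branch[0] choose=4:
    choose[3, 5, 3] @ H2
      branch[0] choose=3:
        H0 returns 15
        H1 returns 15
        H2 returns [15]
      branch[1] choose=5:
        H0 returns 17
        H1 returns 17
        H2 returns [17]
      branch[2] choose=3:
        H0 returns 15
        H1 returns 15
        H2 returns [15]
  branch[1] choose=4:
    choose[3, 5, 3] @ H2
      branch[0] choose=3:
        H0 returns 15
        H1 returns 15
        H2 returns [15]
      branch[1] choose=5:
        H0 returns 17
        H1 returns 17
        H2 returns [17]
      branch[2] choose=3:
        H0 returns 15
        H1 returns 15
        H2 returns [15]
= [15, 17, 15, 15, 17, 15]

Answer: [15, 17, 15, 15, 17, 15]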